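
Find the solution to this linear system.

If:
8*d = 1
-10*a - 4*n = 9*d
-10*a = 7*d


Then:
a = -7/80
d = 1/8
n = -1/16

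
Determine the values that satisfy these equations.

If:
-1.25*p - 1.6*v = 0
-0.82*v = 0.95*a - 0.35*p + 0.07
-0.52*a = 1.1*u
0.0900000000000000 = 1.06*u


Then:
a = -0.18
p = -0.10
u = 0.08
v = 0.08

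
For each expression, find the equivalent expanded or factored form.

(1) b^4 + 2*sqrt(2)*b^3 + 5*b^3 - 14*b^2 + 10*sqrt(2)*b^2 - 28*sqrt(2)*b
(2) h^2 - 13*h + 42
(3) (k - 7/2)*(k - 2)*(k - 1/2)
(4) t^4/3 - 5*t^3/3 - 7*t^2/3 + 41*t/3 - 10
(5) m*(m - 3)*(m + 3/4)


(1) = b*(b - 2)*(b + 7)*(b + 2*sqrt(2))
(2) = (h - 7)*(h - 6)
(3) = k^3 - 6*k^2 + 39*k/4 - 7/2
(4) = (t/3 + 1)*(t - 5)*(t - 2)*(t - 1)
(5) = m^3 - 9*m^2/4 - 9*m/4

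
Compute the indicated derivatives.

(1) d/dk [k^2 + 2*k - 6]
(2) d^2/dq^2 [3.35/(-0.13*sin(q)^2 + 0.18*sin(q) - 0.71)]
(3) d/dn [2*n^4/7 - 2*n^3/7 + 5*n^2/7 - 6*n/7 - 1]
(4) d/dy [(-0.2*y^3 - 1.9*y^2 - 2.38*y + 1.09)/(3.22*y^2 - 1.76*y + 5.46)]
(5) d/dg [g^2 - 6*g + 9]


(1) = 2*k + 2
(2) = (0.22646*sin(q)^4 - 0.23517*sin(q)^3 - 1.46797*sin(q)^2 + 0.89847*sin(q) + 0.40133)/(0.13*sin(q)^2 - 0.18*sin(q) + 0.71)^3
(3) = 8*n^3/7 - 6*n^2/7 + 10*n/7 - 6/7
(4) = (-0.644*y^4 + 0.704*y^3 + 7.7316*y^2 - 27.7676*y - 11.0764)/(10.3684*y^4 - 11.3344*y^3 + 38.26*y^2 - 19.2192*y + 29.8116)
(5) = 2*g - 6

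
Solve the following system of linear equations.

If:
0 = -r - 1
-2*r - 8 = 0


Then:
No Solution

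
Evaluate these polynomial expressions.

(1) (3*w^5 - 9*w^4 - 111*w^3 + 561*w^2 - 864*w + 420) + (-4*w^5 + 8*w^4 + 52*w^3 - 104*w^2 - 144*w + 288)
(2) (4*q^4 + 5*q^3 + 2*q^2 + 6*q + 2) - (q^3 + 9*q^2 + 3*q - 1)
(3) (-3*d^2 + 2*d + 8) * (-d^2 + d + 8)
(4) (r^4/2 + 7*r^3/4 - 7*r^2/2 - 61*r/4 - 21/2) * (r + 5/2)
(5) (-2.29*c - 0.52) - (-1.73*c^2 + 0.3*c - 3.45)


(1) = -w^5 - w^4 - 59*w^3 + 457*w^2 - 1008*w + 708
(2) = 4*q^4 + 4*q^3 - 7*q^2 + 3*q + 3
(3) = 3*d^4 - 5*d^3 - 30*d^2 + 24*d + 64
(4) = r^5/2 + 3*r^4 + 7*r^3/8 - 24*r^2 - 389*r/8 - 105/4
(5) = 1.73*c^2 - 2.59*c + 2.93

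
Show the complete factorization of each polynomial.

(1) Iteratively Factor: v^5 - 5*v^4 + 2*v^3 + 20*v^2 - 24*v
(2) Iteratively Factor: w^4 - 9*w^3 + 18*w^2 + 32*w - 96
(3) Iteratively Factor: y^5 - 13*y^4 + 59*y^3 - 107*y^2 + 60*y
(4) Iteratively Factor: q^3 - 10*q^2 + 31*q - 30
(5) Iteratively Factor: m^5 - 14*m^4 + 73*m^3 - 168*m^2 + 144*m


(1) = (v - 2)*(v^4 - 3*v^3 - 4*v^2 + 12*v) = (v - 2)*(v + 2)*(v^3 - 5*v^2 + 6*v) = (v - 3)*(v - 2)*(v + 2)*(v^2 - 2*v) = v*(v - 3)*(v - 2)*(v + 2)*(v - 2)
(2) = (w - 3)*(w^3 - 6*w^2 + 32) = (w - 4)*(w - 3)*(w^2 - 2*w - 8) = (w - 4)*(w - 3)*(w + 2)*(w - 4)
(3) = (y - 1)*(y^4 - 12*y^3 + 47*y^2 - 60*y) = y*(y - 1)*(y^3 - 12*y^2 + 47*y - 60) = y*(y - 5)*(y - 1)*(y^2 - 7*y + 12) = y*(y - 5)*(y - 3)*(y - 1)*(y - 4)
(4) = (q - 5)*(q^2 - 5*q + 6) = (q - 5)*(q - 2)*(q - 3)
(5) = (m - 3)*(m^4 - 11*m^3 + 40*m^2 - 48*m) = m*(m - 3)*(m^3 - 11*m^2 + 40*m - 48) = m*(m - 3)^2*(m^2 - 8*m + 16) = m*(m - 4)*(m - 3)^2*(m - 4)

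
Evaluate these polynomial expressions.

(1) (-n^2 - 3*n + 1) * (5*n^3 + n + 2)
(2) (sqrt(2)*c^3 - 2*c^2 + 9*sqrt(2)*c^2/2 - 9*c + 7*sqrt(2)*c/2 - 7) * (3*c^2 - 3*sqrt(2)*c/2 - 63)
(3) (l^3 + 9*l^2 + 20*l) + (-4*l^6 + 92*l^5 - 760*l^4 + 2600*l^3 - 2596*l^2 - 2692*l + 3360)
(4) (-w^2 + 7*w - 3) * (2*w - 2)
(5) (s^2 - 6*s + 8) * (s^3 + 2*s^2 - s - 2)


(1) = -5*n^5 - 15*n^4 + 4*n^3 - 5*n^2 - 5*n + 2
(2) = 3*sqrt(2)*c^5 - 9*c^4 + 27*sqrt(2)*c^4/2 - 99*sqrt(2)*c^3/2 - 81*c^3/2 - 270*sqrt(2)*c^2 + 189*c^2/2 - 210*sqrt(2)*c + 567*c + 441
(3) = -4*l^6 + 92*l^5 - 760*l^4 + 2601*l^3 - 2587*l^2 - 2672*l + 3360
(4) = -2*w^3 + 16*w^2 - 20*w + 6
(5) = s^5 - 4*s^4 - 5*s^3 + 20*s^2 + 4*s - 16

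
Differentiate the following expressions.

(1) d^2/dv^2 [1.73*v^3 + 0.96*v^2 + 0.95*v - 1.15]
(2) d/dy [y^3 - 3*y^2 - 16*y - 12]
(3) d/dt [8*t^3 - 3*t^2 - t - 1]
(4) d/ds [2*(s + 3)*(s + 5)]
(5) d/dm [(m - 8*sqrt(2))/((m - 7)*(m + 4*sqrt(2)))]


(1) = 10.38*v + 1.92
(2) = 3*y^2 - 6*y - 16
(3) = 24*t^2 - 6*t - 1
(4) = 4*s + 16
(5) = ((-m + 8*sqrt(2))*(m - 7) + (-m + 8*sqrt(2))*(m + 4*sqrt(2)) + (m - 7)*(m + 4*sqrt(2)))/((m - 7)^2*(m + 4*sqrt(2))^2)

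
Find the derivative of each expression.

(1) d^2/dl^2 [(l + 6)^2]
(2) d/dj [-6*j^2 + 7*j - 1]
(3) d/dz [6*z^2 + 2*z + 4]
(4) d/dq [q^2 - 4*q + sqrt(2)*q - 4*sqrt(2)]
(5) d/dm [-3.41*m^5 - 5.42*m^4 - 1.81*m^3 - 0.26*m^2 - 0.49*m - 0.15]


(1) = 2
(2) = 7 - 12*j
(3) = 12*z + 2
(4) = 2*q - 4 + sqrt(2)
(5) = -17.05*m^4 - 21.68*m^3 - 5.43*m^2 - 0.52*m - 0.49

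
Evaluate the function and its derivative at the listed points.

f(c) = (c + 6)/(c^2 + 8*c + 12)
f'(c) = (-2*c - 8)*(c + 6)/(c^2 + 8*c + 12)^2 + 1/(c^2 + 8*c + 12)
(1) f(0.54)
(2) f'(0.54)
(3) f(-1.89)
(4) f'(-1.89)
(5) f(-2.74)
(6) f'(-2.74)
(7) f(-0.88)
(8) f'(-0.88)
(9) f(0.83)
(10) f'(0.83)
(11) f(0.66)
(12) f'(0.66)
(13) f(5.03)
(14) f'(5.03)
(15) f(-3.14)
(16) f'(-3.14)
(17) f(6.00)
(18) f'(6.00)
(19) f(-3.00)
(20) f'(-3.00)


(1) = 0.39
(2) = -0.16
(3) = 9.09
(4) = -82.64
(5) = -1.35
(6) = -1.83
(7) = 0.89
(8) = -0.80
(9) = 0.35
(10) = -0.12
(11) = 0.38
(12) = -0.14
(13) = 0.14
(14) = -0.02
(15) = -0.88
(16) = -0.77
(17) = 0.12
(18) = -0.02
(19) = -1.00
(20) = -1.00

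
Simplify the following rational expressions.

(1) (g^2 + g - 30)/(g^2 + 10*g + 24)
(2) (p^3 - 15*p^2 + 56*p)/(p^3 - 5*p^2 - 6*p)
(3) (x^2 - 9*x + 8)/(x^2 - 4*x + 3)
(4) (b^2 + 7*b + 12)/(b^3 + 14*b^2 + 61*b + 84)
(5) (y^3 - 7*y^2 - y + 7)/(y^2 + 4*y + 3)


(1) = (g - 5)/(g + 4)
(2) = (p^2 - 15*p + 56)/(p^2 - 5*p - 6)
(3) = (x - 8)/(x - 3)
(4) = 1/(b + 7)
(5) = (y^2 - 8*y + 7)/(y + 3)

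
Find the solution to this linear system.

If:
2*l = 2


Then:
l = 1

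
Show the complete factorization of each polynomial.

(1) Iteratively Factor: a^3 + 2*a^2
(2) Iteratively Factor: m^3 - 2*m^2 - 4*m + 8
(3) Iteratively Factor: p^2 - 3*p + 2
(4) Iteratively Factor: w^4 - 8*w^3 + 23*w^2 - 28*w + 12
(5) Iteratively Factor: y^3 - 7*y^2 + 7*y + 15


(1) = (a + 2)*(a^2) = a*(a + 2)*(a)
(2) = (m - 2)*(m^2 - 4) = (m - 2)^2*(m + 2)
(3) = (p - 2)*(p - 1)
(4) = (w - 2)*(w^3 - 6*w^2 + 11*w - 6) = (w - 2)^2*(w^2 - 4*w + 3) = (w - 3)*(w - 2)^2*(w - 1)
(5) = (y - 5)*(y^2 - 2*y - 3) = (y - 5)*(y - 3)*(y + 1)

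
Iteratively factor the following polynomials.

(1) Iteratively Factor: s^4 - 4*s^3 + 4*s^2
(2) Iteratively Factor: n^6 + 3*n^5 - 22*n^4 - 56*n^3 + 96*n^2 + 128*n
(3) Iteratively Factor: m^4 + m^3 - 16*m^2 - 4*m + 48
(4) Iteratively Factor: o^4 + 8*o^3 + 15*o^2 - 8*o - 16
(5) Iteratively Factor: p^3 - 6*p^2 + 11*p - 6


(1) = (s - 2)*(s^3 - 2*s^2) = s*(s - 2)*(s^2 - 2*s) = s^2*(s - 2)*(s - 2)
(2) = (n - 4)*(n^5 + 7*n^4 + 6*n^3 - 32*n^2 - 32*n) = (n - 4)*(n + 4)*(n^4 + 3*n^3 - 6*n^2 - 8*n) = (n - 4)*(n - 2)*(n + 4)*(n^3 + 5*n^2 + 4*n) = n*(n - 4)*(n - 2)*(n + 4)*(n^2 + 5*n + 4) = n*(n - 4)*(n - 2)*(n + 4)^2*(n + 1)
(3) = (m - 3)*(m^3 + 4*m^2 - 4*m - 16) = (m - 3)*(m + 2)*(m^2 + 2*m - 8) = (m - 3)*(m + 2)*(m + 4)*(m - 2)
(4) = (o + 4)*(o^3 + 4*o^2 - o - 4) = (o + 4)^2*(o^2 - 1) = (o - 1)*(o + 4)^2*(o + 1)
(5) = (p - 3)*(p^2 - 3*p + 2) = (p - 3)*(p - 1)*(p - 2)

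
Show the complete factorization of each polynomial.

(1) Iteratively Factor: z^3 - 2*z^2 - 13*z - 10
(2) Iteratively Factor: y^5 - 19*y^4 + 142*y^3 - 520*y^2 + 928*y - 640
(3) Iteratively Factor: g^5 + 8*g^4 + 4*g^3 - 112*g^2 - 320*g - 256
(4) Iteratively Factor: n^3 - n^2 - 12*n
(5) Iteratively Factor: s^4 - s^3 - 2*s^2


(1) = (z - 5)*(z^2 + 3*z + 2) = (z - 5)*(z + 2)*(z + 1)
(2) = (y - 5)*(y^4 - 14*y^3 + 72*y^2 - 160*y + 128) = (y - 5)*(y - 4)*(y^3 - 10*y^2 + 32*y - 32) = (y - 5)*(y - 4)^2*(y^2 - 6*y + 8) = (y - 5)*(y - 4)^3*(y - 2)
(3) = (g + 2)*(g^4 + 6*g^3 - 8*g^2 - 96*g - 128) = (g + 2)*(g + 4)*(g^3 + 2*g^2 - 16*g - 32) = (g + 2)^2*(g + 4)*(g^2 - 16) = (g + 2)^2*(g + 4)^2*(g - 4)
(4) = (n - 4)*(n^2 + 3*n) = n*(n - 4)*(n + 3)
(5) = (s)*(s^3 - s^2 - 2*s) = s^2*(s^2 - s - 2) = s^2*(s - 2)*(s + 1)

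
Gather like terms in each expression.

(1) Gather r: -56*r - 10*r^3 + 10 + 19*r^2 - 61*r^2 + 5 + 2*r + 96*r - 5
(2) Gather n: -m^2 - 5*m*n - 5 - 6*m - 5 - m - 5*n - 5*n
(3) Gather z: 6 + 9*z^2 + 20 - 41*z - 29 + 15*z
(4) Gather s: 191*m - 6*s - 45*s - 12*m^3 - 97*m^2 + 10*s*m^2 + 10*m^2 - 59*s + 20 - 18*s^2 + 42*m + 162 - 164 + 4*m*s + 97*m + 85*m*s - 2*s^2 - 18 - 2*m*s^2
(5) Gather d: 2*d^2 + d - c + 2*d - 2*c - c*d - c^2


(1) = -10*r^3 - 42*r^2 + 42*r + 10
(2) = -m^2 - 7*m + n*(-5*m - 10) - 10
(3) = 9*z^2 - 26*z - 3
(4) = -12*m^3 - 87*m^2 + 330*m + s^2*(-2*m - 20) + s*(10*m^2 + 89*m - 110)
(5) = -c^2 - 3*c + 2*d^2 + d*(3 - c)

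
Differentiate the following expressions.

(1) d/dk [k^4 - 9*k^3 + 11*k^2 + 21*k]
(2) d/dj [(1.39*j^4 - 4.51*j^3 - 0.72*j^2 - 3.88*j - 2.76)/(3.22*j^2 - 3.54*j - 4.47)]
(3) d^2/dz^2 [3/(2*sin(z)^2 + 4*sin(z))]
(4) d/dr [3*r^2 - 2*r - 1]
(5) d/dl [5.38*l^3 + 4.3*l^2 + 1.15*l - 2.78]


(1) = 4*k^3 - 27*k^2 + 22*k + 21
(2) = (8.9516*j^5 - 29.284*j^4 + 7.0776*j^3 + 75.5215*j^2 + 24.2112*j + 7.5732)/(10.3684*j^4 - 22.7976*j^3 - 16.2552*j^2 + 31.6476*j + 19.9809)
(3) = 3*(-2*sin(z) - 3 + 1/sin(z) + 6/sin(z)^2 + 4/sin(z)^3)/(sin(z) + 2)^3
(4) = 6*r - 2
(5) = 16.14*l^2 + 8.6*l + 1.15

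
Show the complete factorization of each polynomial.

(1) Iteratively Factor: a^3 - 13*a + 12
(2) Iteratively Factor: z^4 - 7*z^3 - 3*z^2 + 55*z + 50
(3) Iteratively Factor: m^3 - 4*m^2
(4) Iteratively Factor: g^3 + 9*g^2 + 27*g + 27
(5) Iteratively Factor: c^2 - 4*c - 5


(1) = (a + 4)*(a^2 - 4*a + 3) = (a - 1)*(a + 4)*(a - 3)
(2) = (z + 2)*(z^3 - 9*z^2 + 15*z + 25) = (z - 5)*(z + 2)*(z^2 - 4*z - 5) = (z - 5)^2*(z + 2)*(z + 1)
(3) = (m - 4)*(m^2) = m*(m - 4)*(m)
(4) = (g + 3)*(g^2 + 6*g + 9) = (g + 3)^2*(g + 3)
(5) = (c + 1)*(c - 5)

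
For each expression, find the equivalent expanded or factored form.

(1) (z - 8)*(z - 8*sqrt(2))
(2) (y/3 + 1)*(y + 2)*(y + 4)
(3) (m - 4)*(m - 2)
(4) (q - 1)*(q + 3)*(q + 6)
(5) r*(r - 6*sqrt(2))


(1) = z^2 - 8*sqrt(2)*z - 8*z + 64*sqrt(2)
(2) = y^3/3 + 3*y^2 + 26*y/3 + 8
(3) = m^2 - 6*m + 8
(4) = q^3 + 8*q^2 + 9*q - 18
(5) = r^2 - 6*sqrt(2)*r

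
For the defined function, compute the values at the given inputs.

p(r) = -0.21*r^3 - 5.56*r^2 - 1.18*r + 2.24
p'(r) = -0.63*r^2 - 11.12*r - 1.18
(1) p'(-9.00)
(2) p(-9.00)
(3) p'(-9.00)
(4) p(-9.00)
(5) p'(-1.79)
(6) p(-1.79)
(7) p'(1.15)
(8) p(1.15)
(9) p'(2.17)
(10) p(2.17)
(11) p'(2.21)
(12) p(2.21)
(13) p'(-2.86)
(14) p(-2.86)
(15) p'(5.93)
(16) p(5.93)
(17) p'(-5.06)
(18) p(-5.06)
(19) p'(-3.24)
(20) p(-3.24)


(1) = 47.87
(2) = -284.41
(3) = 47.87
(4) = -284.41
(5) = 16.71
(6) = -12.26
(7) = -14.80
(8) = -6.79
(9) = -28.28
(10) = -28.65
(11) = -28.83
(12) = -29.79
(13) = 25.47
(14) = -34.95
(15) = -89.28
(16) = -244.07
(17) = 38.96
(18) = -106.94
(19) = 28.24
(20) = -45.16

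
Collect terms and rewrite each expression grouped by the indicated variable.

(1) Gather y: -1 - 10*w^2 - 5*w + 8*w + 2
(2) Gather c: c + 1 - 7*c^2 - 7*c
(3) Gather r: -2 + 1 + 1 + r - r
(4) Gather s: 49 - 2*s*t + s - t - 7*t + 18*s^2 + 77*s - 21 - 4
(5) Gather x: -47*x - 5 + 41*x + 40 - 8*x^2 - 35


(1) = -10*w^2 + 3*w + 1
(2) = -7*c^2 - 6*c + 1
(3) = 0
(4) = 18*s^2 + s*(78 - 2*t) - 8*t + 24
(5) = -8*x^2 - 6*x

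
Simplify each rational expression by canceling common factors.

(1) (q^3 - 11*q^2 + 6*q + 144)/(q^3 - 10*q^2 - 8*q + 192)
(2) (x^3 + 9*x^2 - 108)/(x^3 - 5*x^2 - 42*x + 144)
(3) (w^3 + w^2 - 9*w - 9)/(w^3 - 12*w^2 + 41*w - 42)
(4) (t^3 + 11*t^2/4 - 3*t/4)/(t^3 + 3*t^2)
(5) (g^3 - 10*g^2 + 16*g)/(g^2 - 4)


(1) = (q + 3)/(q + 4)
(2) = (x + 6)/(x - 8)
(3) = (w^2 + 4*w + 3)/(w^2 - 9*w + 14)
(4) = (4*t - 1)/(4*t)
(5) = (g^2 - 8*g)/(g + 2)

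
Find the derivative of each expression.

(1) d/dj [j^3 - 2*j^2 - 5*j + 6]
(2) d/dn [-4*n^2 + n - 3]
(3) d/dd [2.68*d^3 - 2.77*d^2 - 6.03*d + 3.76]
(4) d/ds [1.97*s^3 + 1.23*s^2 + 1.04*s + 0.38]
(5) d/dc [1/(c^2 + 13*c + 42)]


(1) = 3*j^2 - 4*j - 5
(2) = 1 - 8*n
(3) = 8.04*d^2 - 5.54*d - 6.03
(4) = 5.91*s^2 + 2.46*s + 1.04
(5) = (-2*c - 13)/(c^2 + 13*c + 42)^2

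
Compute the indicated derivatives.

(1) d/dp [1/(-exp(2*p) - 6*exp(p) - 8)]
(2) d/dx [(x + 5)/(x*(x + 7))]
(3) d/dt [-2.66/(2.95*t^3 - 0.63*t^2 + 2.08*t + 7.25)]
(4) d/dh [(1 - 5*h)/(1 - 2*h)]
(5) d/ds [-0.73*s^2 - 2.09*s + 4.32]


(1) = 2*(exp(p) + 3)*exp(p)/(exp(2*p) + 6*exp(p) + 8)^2
(2) = (-x^2 - 10*x - 35)/(x^2*(x^2 + 14*x + 49))
(3) = (23.541*t^2 - 3.3516*t + 5.5328)/(2.95*t^3 - 0.63*t^2 + 2.08*t + 7.25)^2
(4) = -3/(2*h - 1)^2
(5) = -1.46*s - 2.09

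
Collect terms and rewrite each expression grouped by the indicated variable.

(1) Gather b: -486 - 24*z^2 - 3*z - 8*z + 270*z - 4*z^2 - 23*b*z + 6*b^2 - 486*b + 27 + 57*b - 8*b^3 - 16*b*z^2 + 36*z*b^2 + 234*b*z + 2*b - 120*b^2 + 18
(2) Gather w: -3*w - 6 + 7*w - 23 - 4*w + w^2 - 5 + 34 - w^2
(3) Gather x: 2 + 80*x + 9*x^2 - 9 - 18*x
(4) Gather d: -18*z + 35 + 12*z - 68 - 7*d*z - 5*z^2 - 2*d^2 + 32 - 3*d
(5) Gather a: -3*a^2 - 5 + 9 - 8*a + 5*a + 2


(1) = -8*b^3 + b^2*(36*z - 114) + b*(-16*z^2 + 211*z - 427) - 28*z^2 + 259*z - 441
(2) = 0
(3) = 9*x^2 + 62*x - 7
(4) = -2*d^2 + d*(-7*z - 3) - 5*z^2 - 6*z - 1
(5) = -3*a^2 - 3*a + 6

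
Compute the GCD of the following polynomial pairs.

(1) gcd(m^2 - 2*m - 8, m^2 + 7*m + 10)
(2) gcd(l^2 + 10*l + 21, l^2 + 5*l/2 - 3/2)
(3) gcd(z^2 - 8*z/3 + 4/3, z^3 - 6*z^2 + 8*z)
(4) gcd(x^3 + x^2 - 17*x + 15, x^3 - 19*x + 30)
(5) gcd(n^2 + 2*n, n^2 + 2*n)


(1) = gcd((m - 4)*(m + 2), (m + 2)*(m + 5)) = m + 2
(2) = gcd((l + 3)*(l + 7), (l - 1/2)*(l + 3)) = l + 3
(3) = z - 2
(4) = gcd((x - 3)*(x - 1)*(x + 5), (x - 3)*(x - 2)*(x + 5)) = x^2 + 2*x - 15
(5) = gcd(n*(n + 2), n*(n + 2)) = n^2 + 2*n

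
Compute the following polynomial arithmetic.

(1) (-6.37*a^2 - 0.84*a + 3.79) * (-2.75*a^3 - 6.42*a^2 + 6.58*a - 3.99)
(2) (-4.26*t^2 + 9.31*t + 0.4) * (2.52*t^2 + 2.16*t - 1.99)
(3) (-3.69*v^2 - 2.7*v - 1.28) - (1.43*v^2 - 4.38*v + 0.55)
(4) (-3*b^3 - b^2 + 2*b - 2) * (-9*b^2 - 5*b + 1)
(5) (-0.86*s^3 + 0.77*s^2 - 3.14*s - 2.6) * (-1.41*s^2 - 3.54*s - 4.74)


(1) = 17.5175*a^5 + 43.2054*a^4 - 46.9443*a^3 - 4.4427*a^2 + 28.2898*a - 15.1221
(2) = -10.7352*t^4 + 14.2596*t^3 + 29.595*t^2 - 17.6629*t - 0.796
(3) = -5.12*v^2 + 1.68*v - 1.83
(4) = 27*b^5 + 24*b^4 - 16*b^3 + 7*b^2 + 12*b - 2
(5) = 1.2126*s^5 + 1.9587*s^4 + 5.778*s^3 + 11.1318*s^2 + 24.0876*s + 12.324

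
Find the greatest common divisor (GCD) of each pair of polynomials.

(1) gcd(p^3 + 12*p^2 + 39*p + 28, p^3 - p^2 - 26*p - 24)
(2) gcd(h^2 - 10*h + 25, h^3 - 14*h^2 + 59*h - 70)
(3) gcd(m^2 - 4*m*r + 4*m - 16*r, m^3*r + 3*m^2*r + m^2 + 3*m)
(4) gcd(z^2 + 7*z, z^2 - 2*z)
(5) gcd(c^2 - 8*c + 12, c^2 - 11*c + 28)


(1) = gcd((p + 1)*(p + 4)*(p + 7), (p - 6)*(p + 1)*(p + 4)) = p^2 + 5*p + 4
(2) = h - 5
(3) = 1
(4) = z
(5) = 1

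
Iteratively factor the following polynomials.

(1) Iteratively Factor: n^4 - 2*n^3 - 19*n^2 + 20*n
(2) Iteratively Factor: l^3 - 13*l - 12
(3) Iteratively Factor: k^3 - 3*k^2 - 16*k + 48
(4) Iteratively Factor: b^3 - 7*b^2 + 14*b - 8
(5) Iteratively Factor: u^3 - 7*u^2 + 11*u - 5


(1) = (n + 4)*(n^3 - 6*n^2 + 5*n) = n*(n + 4)*(n^2 - 6*n + 5) = n*(n - 5)*(n + 4)*(n - 1)
(2) = (l + 3)*(l^2 - 3*l - 4) = (l - 4)*(l + 3)*(l + 1)
(3) = (k - 3)*(k^2 - 16) = (k - 4)*(k - 3)*(k + 4)
(4) = (b - 2)*(b^2 - 5*b + 4) = (b - 4)*(b - 2)*(b - 1)
(5) = (u - 1)*(u^2 - 6*u + 5) = (u - 5)*(u - 1)*(u - 1)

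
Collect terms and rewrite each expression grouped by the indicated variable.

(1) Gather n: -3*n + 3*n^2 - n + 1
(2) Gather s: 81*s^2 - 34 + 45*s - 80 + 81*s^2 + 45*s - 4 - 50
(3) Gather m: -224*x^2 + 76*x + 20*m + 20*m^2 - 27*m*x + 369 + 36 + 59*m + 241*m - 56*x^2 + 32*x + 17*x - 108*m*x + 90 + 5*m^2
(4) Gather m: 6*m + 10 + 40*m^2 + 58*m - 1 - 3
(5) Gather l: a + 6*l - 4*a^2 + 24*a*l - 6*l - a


(1) = 3*n^2 - 4*n + 1
(2) = 162*s^2 + 90*s - 168
(3) = 25*m^2 + m*(320 - 135*x) - 280*x^2 + 125*x + 495
(4) = 40*m^2 + 64*m + 6
(5) = -4*a^2 + 24*a*l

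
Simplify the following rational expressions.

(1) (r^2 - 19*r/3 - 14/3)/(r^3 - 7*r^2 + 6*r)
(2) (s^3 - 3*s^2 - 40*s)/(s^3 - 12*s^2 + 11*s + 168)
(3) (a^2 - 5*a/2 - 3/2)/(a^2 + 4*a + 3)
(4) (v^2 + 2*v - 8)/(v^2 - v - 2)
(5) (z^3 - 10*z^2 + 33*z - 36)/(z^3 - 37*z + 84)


(1) = (3*r^2 - 19*r - 14)/(3*r^3 - 21*r^2 + 18*r)
(2) = (s^2 + 5*s)/(s^2 - 4*s - 21)
(3) = (2*a^2 - 5*a - 3)/(2*a^2 + 8*a + 6)
(4) = (v + 4)/(v + 1)
(5) = (z - 3)/(z + 7)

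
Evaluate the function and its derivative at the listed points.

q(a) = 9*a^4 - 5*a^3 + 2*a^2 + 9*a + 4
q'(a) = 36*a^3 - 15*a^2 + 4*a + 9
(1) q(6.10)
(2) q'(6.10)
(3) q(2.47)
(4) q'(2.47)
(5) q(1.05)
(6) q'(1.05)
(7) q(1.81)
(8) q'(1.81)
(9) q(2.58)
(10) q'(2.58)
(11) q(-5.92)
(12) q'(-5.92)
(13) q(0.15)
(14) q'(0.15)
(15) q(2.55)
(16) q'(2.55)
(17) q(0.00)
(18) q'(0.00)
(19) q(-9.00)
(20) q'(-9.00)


(1) = 11459.67
(2) = 7646.57
(3) = 298.07
(4) = 469.86
(5) = 20.81
(6) = 38.34
(7) = 93.79
(8) = 180.57
(9) = 353.43
(10) = 537.72
(11) = 12112.44
(12) = -8009.46
(13) = 5.38
(14) = 9.38
(15) = 337.59
(16) = 518.59
(17) = 4.00
(18) = 9.00
(19) = 62779.00
(20) = -27486.00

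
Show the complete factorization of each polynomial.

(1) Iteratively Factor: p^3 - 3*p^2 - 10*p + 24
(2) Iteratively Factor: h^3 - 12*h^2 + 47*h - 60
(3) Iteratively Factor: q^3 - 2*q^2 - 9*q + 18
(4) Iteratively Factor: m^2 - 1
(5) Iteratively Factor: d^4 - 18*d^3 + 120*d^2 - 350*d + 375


(1) = (p - 2)*(p^2 - p - 12) = (p - 4)*(p - 2)*(p + 3)
(2) = (h - 4)*(h^2 - 8*h + 15) = (h - 4)*(h - 3)*(h - 5)
(3) = (q + 3)*(q^2 - 5*q + 6) = (q - 3)*(q + 3)*(q - 2)
(4) = (m + 1)*(m - 1)
(5) = (d - 3)*(d^3 - 15*d^2 + 75*d - 125) = (d - 5)*(d - 3)*(d^2 - 10*d + 25) = (d - 5)^2*(d - 3)*(d - 5)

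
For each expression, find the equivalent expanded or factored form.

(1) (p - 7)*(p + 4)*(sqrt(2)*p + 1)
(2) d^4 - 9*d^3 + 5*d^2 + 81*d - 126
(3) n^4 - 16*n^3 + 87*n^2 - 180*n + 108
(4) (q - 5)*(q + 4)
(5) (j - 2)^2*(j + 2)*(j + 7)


(1) = sqrt(2)*p^3 - 3*sqrt(2)*p^2 + p^2 - 28*sqrt(2)*p - 3*p - 28
(2) = (d - 7)*(d - 3)*(d - 2)*(d + 3)
(3) = (n - 6)^2*(n - 3)*(n - 1)
(4) = q^2 - q - 20
(5) = j^4 + 5*j^3 - 18*j^2 - 20*j + 56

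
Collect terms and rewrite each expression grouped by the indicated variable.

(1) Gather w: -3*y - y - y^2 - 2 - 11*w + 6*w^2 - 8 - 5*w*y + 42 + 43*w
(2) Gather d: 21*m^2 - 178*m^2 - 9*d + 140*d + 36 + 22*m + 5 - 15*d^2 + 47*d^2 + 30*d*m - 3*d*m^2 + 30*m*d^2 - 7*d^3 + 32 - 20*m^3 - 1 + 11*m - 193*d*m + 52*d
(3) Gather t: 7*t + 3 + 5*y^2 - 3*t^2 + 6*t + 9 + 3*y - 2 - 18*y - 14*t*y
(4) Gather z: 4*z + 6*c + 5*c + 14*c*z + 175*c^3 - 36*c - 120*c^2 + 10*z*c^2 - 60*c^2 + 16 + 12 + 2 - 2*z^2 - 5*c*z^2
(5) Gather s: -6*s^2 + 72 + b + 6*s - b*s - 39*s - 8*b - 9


(1) = 6*w^2 + w*(32 - 5*y) - y^2 - 4*y + 32
(2) = -7*d^3 + d^2*(30*m + 32) + d*(-3*m^2 - 163*m + 183) - 20*m^3 - 157*m^2 + 33*m + 72
(3) = -3*t^2 + t*(13 - 14*y) + 5*y^2 - 15*y + 10
(4) = 175*c^3 - 180*c^2 - 25*c + z^2*(-5*c - 2) + z*(10*c^2 + 14*c + 4) + 30
(5) = -7*b - 6*s^2 + s*(-b - 33) + 63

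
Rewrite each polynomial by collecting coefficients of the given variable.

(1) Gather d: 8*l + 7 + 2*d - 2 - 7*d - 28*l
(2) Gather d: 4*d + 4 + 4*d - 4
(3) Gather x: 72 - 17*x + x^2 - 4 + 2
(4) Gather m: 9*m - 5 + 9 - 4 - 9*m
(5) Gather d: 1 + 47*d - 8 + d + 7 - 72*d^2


(1) = -5*d - 20*l + 5
(2) = 8*d
(3) = x^2 - 17*x + 70
(4) = 0
(5) = -72*d^2 + 48*d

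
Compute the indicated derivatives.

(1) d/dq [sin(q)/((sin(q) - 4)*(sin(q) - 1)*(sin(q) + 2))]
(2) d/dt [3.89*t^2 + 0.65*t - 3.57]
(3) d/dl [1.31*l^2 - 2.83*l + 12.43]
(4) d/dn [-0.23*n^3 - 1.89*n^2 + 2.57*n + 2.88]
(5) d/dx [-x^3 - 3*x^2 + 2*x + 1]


(1) = (-2*sin(q)^3 + 3*sin(q)^2 + 8)*cos(q)/((sin(q) - 4)^2*(sin(q) - 1)^2*(sin(q) + 2)^2)
(2) = 7.78*t + 0.65
(3) = 2.62*l - 2.83
(4) = -0.69*n^2 - 3.78*n + 2.57
(5) = -3*x^2 - 6*x + 2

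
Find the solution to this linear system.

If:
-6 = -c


Then:
c = 6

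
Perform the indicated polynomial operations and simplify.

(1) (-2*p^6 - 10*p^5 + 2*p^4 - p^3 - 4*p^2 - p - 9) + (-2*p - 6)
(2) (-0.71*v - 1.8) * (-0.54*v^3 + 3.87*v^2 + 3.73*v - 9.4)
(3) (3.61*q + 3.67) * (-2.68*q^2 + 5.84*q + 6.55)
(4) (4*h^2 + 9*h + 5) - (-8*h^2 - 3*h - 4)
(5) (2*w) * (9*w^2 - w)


(1) = -2*p^6 - 10*p^5 + 2*p^4 - p^3 - 4*p^2 - 3*p - 15
(2) = 0.3834*v^4 - 1.7757*v^3 - 9.6143*v^2 - 0.04*v + 16.92
(3) = -9.6748*q^3 + 11.2468*q^2 + 45.0783*q + 24.0385
(4) = 12*h^2 + 12*h + 9
(5) = 18*w^3 - 2*w^2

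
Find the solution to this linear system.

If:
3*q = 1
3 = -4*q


Then:
No Solution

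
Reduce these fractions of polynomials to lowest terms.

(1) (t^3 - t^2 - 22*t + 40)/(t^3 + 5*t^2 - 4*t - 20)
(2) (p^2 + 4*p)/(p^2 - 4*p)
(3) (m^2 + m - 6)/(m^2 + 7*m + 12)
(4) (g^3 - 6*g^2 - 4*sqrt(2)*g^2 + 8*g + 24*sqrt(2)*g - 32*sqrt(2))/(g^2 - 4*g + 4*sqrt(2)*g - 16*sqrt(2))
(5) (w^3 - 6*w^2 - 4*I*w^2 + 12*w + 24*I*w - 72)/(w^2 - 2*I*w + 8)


(1) = (t - 4)/(t + 2)
(2) = (p + 4)/(p - 4)
(3) = (m - 2)/(m + 4)
(4) = (g^2 + g*(-4*sqrt(2) - 2) + 8*sqrt(2))/(g + 4*sqrt(2))
(5) = (w^2 + w*(-6 - 6*I) + 36*I)/(w - 4*I)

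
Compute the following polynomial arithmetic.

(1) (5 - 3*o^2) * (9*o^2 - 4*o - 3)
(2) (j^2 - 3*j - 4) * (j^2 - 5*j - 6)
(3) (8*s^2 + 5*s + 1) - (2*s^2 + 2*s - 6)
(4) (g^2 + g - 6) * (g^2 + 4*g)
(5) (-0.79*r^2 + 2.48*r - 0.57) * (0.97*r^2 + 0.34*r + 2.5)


(1) = -27*o^4 + 12*o^3 + 54*o^2 - 20*o - 15
(2) = j^4 - 8*j^3 + 5*j^2 + 38*j + 24
(3) = 6*s^2 + 3*s + 7
(4) = g^4 + 5*g^3 - 2*g^2 - 24*g
(5) = -0.7663*r^4 + 2.137*r^3 - 1.6847*r^2 + 6.0062*r - 1.425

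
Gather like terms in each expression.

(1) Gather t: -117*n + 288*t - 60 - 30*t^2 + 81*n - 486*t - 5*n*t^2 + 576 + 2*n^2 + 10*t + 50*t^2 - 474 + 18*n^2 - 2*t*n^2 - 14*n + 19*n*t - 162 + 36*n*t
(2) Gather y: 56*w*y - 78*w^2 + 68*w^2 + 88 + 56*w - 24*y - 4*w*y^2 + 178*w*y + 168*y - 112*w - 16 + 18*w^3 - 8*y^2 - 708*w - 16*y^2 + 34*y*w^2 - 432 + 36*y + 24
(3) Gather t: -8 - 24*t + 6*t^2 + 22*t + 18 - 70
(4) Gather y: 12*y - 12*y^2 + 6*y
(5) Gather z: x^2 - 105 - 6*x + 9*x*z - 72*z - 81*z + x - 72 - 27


(1) = 20*n^2 - 50*n + t^2*(20 - 5*n) + t*(-2*n^2 + 55*n - 188) - 120
(2) = 18*w^3 - 10*w^2 - 764*w + y^2*(-4*w - 24) + y*(34*w^2 + 234*w + 180) - 336
(3) = 6*t^2 - 2*t - 60
(4) = -12*y^2 + 18*y
(5) = x^2 - 5*x + z*(9*x - 153) - 204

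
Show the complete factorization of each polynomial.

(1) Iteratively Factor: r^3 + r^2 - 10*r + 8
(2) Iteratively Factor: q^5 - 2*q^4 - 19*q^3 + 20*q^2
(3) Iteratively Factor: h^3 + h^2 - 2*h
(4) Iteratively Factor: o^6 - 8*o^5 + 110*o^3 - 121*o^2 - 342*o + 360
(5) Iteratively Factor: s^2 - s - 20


(1) = (r - 1)*(r^2 + 2*r - 8) = (r - 2)*(r - 1)*(r + 4)
(2) = (q)*(q^4 - 2*q^3 - 19*q^2 + 20*q) = q*(q - 5)*(q^3 + 3*q^2 - 4*q) = q*(q - 5)*(q + 4)*(q^2 - q) = q^2*(q - 5)*(q + 4)*(q - 1)
(3) = (h - 1)*(h^2 + 2*h) = (h - 1)*(h + 2)*(h)
(4) = (o - 3)*(o^5 - 5*o^4 - 15*o^3 + 65*o^2 + 74*o - 120) = (o - 3)*(o + 2)*(o^4 - 7*o^3 - o^2 + 67*o - 60) = (o - 3)*(o - 1)*(o + 2)*(o^3 - 6*o^2 - 7*o + 60) = (o - 4)*(o - 3)*(o - 1)*(o + 2)*(o^2 - 2*o - 15) = (o - 4)*(o - 3)*(o - 1)*(o + 2)*(o + 3)*(o - 5)
(5) = (s + 4)*(s - 5)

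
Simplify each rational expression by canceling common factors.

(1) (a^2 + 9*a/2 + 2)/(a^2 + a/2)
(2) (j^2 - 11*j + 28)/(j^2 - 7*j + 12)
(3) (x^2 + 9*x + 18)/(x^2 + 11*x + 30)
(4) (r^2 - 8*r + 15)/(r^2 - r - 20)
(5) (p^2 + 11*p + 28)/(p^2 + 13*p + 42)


(1) = (a + 4)/a
(2) = (j - 7)/(j - 3)
(3) = (x + 3)/(x + 5)
(4) = (r - 3)/(r + 4)
(5) = (p + 4)/(p + 6)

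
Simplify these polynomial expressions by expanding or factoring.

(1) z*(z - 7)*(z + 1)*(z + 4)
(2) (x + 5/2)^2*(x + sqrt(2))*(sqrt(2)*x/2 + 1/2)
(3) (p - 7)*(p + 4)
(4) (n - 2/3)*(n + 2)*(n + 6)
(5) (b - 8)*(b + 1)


(1) = z^4 - 2*z^3 - 31*z^2 - 28*z
(2) = sqrt(2)*x^4/2 + 3*x^3/2 + 5*sqrt(2)*x^3/2 + 29*sqrt(2)*x^2/8 + 15*x^2/2 + 5*sqrt(2)*x/2 + 75*x/8 + 25*sqrt(2)/8
(3) = p^2 - 3*p - 28
(4) = n^3 + 22*n^2/3 + 20*n/3 - 8
(5) = b^2 - 7*b - 8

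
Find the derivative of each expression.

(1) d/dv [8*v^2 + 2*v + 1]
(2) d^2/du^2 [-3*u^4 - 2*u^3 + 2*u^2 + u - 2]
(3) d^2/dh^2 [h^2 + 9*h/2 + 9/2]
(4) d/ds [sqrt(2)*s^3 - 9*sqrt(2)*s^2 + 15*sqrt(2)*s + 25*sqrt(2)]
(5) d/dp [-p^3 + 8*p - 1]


(1) = 16*v + 2
(2) = -36*u^2 - 12*u + 4
(3) = 2
(4) = 3*sqrt(2)*(s^2 - 6*s + 5)
(5) = 8 - 3*p^2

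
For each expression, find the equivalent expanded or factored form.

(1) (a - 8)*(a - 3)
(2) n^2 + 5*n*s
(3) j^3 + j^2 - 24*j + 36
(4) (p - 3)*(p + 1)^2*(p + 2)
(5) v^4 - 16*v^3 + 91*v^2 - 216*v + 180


(1) = a^2 - 11*a + 24
(2) = n*(n + 5*s)
(3) = (j - 3)*(j - 2)*(j + 6)
(4) = p^4 + p^3 - 7*p^2 - 13*p - 6
(5) = (v - 6)*(v - 5)*(v - 3)*(v - 2)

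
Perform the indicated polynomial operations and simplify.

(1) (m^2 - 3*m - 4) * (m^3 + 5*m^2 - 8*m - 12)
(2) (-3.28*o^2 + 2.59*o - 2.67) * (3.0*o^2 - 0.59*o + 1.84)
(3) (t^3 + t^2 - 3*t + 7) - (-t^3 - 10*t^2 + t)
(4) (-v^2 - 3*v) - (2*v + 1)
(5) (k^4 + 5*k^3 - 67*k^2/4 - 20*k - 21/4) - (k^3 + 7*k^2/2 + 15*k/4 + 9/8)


(1) = m^5 + 2*m^4 - 27*m^3 - 8*m^2 + 68*m + 48
(2) = -9.84*o^4 + 9.7052*o^3 - 15.5733*o^2 + 6.3409*o - 4.9128
(3) = 2*t^3 + 11*t^2 - 4*t + 7
(4) = -v^2 - 5*v - 1
(5) = k^4 + 4*k^3 - 81*k^2/4 - 95*k/4 - 51/8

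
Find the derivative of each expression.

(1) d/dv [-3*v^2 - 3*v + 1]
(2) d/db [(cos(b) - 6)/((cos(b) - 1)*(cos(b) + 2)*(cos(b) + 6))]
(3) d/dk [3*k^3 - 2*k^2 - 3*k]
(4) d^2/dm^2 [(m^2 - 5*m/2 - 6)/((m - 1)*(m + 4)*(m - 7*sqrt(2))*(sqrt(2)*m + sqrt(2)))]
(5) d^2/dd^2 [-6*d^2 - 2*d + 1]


(1) = -6*v - 3
(2) = (-165*cos(b) - 11*cos(2*b) + cos(3*b) - 35)*sin(b)/(2*(cos(b) - 1)^2*(cos(b) + 2)^2*(cos(b) + 6)^2)
(3) = 9*k^2 - 4*k - 3
(4) = (6*sqrt(2)*m^8 - 84*m^7 - 6*sqrt(2)*m^7 - 50*sqrt(2)*m^6 + 448*m^6 - 2367*sqrt(2)*m^5 + 4872*m^5 - 13296*sqrt(2)*m^4 + 15456*m^4 - 39303*sqrt(2)*m^3 + 19068*m^3 - 54732*sqrt(2)*m^2 + 3024*m^2 - 23664*sqrt(2)*m - 336*m - 15088*sqrt(2) - 448)/(2*(m^12 - 21*sqrt(2)*m^11 + 12*m^11 - 252*sqrt(2)*m^10 + 339*m^10 - 1631*sqrt(2)*m^9 + 3556*m^9 - 8820*sqrt(2)*m^8 + 13089*m^8 - 27909*sqrt(2)*m^7 + 8076*m^7 - 41311*m^6 - 15932*sqrt(2)*m^6 - 45684*m^5 + 93723*sqrt(2)*m^5 + 41994*m^4 + 103236*sqrt(2)*m^4 - 97090*sqrt(2)*m^3 + 52856*m^3 - 122136*sqrt(2)*m^2 - 14112*m^2 - 18816*m + 32928*sqrt(2)*m + 43904*sqrt(2)))
(5) = -12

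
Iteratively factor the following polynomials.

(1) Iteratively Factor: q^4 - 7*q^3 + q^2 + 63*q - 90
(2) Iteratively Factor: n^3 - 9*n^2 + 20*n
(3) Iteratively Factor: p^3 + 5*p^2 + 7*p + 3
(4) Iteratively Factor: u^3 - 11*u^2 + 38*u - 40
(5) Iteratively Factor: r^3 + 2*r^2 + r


(1) = (q - 5)*(q^3 - 2*q^2 - 9*q + 18) = (q - 5)*(q - 3)*(q^2 + q - 6) = (q - 5)*(q - 3)*(q - 2)*(q + 3)
(2) = (n)*(n^2 - 9*n + 20) = n*(n - 4)*(n - 5)
(3) = (p + 3)*(p^2 + 2*p + 1) = (p + 1)*(p + 3)*(p + 1)
(4) = (u - 5)*(u^2 - 6*u + 8) = (u - 5)*(u - 2)*(u - 4)
(5) = (r)*(r^2 + 2*r + 1) = r*(r + 1)*(r + 1)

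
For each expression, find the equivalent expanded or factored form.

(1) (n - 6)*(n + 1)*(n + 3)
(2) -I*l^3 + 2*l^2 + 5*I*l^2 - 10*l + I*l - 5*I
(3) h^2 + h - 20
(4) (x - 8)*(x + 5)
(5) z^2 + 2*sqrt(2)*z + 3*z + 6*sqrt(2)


(1) = n^3 - 2*n^2 - 21*n - 18
(2) = (l - 5)*(l + I)*(-I*l + 1)
(3) = (h - 4)*(h + 5)
(4) = x^2 - 3*x - 40
(5) = (z + 3)*(z + 2*sqrt(2))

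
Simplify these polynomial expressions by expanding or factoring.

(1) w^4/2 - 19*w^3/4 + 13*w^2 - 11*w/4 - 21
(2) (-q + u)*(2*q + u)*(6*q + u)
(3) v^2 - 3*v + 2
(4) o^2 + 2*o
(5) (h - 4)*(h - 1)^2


(1) = (w/2 + 1/2)*(w - 4)*(w - 7/2)*(w - 3)
(2) = -12*q^3 + 4*q^2*u + 7*q*u^2 + u^3
(3) = (v - 2)*(v - 1)
(4) = o*(o + 2)
(5) = h^3 - 6*h^2 + 9*h - 4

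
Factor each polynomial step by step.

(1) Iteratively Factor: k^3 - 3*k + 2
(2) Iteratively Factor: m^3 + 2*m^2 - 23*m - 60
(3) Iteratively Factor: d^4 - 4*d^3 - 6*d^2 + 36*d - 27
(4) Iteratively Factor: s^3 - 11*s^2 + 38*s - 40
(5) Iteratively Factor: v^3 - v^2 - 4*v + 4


(1) = (k - 1)*(k^2 + k - 2) = (k - 1)*(k + 2)*(k - 1)
(2) = (m + 3)*(m^2 - m - 20) = (m + 3)*(m + 4)*(m - 5)
(3) = (d - 3)*(d^3 - d^2 - 9*d + 9) = (d - 3)^2*(d^2 + 2*d - 3) = (d - 3)^2*(d + 3)*(d - 1)
(4) = (s - 4)*(s^2 - 7*s + 10) = (s - 4)*(s - 2)*(s - 5)
(5) = (v - 1)*(v^2 - 4) = (v - 2)*(v - 1)*(v + 2)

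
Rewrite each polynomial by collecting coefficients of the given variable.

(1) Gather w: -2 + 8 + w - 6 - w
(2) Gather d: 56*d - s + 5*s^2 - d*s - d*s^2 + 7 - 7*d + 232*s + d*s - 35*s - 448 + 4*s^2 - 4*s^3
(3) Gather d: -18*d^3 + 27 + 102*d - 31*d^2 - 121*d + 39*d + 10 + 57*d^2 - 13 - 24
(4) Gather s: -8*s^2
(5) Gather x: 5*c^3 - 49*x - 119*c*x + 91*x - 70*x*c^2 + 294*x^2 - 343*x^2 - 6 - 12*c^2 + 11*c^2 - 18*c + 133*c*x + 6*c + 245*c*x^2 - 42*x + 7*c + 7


(1) = 0
(2) = d*(49 - s^2) - 4*s^3 + 9*s^2 + 196*s - 441
(3) = -18*d^3 + 26*d^2 + 20*d
(4) = -8*s^2
(5) = 5*c^3 - c^2 - 5*c + x^2*(245*c - 49) + x*(-70*c^2 + 14*c) + 1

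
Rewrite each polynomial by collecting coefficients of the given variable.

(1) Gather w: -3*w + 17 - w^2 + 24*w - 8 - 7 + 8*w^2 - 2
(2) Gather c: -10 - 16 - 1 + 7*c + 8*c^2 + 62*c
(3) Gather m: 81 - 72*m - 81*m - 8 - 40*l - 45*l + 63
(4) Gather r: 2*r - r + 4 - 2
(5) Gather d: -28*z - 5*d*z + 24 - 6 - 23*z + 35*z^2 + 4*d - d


(1) = 7*w^2 + 21*w
(2) = 8*c^2 + 69*c - 27
(3) = -85*l - 153*m + 136
(4) = r + 2
(5) = d*(3 - 5*z) + 35*z^2 - 51*z + 18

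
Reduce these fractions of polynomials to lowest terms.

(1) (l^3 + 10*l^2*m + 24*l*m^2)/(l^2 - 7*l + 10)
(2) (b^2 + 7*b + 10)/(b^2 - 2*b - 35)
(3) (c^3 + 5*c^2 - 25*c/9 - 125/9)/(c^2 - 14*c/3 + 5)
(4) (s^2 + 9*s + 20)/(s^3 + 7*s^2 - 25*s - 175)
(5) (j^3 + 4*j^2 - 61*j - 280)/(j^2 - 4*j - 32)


(1) = (l^3 + 10*l^2*m + 24*l*m^2)/(l^2 - 7*l + 10)
(2) = (b + 2)/(b - 7)
(3) = (3*c^2 + 20*c + 25)/(3*c - 9)
(4) = (s + 4)/(s^2 + 2*s - 35)
(5) = (j^2 + 12*j + 35)/(j + 4)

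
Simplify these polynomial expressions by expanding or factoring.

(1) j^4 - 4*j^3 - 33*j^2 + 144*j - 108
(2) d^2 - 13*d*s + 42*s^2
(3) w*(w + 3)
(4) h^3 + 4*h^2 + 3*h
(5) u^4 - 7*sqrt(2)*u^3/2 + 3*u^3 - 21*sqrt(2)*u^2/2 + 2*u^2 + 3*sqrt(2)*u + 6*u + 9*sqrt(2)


(1) = (j - 6)*(j - 3)*(j - 1)*(j + 6)
(2) = (d - 7*s)*(d - 6*s)
(3) = w^2 + 3*w
(4) = h*(h + 1)*(h + 3)
(5) = (u + 3)*(u - 3*sqrt(2))*(u - sqrt(2))*(u + sqrt(2)/2)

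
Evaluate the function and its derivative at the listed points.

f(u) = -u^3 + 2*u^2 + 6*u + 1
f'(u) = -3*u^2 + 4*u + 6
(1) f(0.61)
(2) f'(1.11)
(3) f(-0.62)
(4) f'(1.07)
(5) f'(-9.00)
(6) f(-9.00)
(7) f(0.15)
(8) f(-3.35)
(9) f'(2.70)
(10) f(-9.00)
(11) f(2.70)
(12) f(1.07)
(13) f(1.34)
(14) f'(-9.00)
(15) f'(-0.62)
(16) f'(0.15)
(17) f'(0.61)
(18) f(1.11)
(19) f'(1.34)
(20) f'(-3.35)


(1) = 5.18
(2) = 6.74
(3) = -1.71
(4) = 6.85
(5) = -273.00
(6) = 838.00
(7) = 1.94
(8) = 40.94
(9) = -5.07
(10) = 838.00
(11) = 12.10
(12) = 8.48
(13) = 10.23
(14) = -273.00
(15) = 2.37
(16) = 6.53
(17) = 7.32
(18) = 8.76
(19) = 5.97
(20) = -41.07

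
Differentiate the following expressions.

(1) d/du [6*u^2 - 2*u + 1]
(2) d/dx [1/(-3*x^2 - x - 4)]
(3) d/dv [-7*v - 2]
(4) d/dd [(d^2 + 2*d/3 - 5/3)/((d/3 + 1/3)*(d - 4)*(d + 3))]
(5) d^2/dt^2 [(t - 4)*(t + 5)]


(1) = 12*u - 2
(2) = (6*x + 1)/(3*x^2 + x + 4)^2
(3) = -7
(4) = (-3*d^4 - 4*d^3 - 24*d^2 - 72*d - 89)/(d^6 - 26*d^4 - 24*d^3 + 169*d^2 + 312*d + 144)
(5) = 2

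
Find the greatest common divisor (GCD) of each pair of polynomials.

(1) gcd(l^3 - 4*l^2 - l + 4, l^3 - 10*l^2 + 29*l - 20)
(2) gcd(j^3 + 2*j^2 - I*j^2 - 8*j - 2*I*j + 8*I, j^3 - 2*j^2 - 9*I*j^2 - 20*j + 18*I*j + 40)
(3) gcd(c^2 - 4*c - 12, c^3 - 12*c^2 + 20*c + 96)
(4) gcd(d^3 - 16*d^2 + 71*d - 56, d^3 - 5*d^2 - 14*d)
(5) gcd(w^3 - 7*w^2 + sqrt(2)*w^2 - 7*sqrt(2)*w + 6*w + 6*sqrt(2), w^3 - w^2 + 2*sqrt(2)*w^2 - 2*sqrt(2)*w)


(1) = gcd((l - 4)*(l - 1)*(l + 1), (l - 5)*(l - 4)*(l - 1)) = l^2 - 5*l + 4
(2) = gcd((j - 2)*(j + 4)*(j - I), (j - 2)*(j - 5*I)*(j - 4*I)) = j - 2
(3) = c^2 - 4*c - 12
(4) = gcd((d - 8)*(d - 7)*(d - 1), d*(d - 7)*(d + 2)) = d - 7
(5) = gcd((w - 6)*(w - 1)*(w + sqrt(2)), w*(w - 1)*(w + 2*sqrt(2))) = w - 1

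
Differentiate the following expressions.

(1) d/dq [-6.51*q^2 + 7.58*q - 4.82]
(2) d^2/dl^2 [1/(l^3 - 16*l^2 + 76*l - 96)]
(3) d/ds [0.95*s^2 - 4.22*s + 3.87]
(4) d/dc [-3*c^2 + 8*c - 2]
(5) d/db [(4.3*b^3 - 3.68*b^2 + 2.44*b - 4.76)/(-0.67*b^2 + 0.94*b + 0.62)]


(1) = 7.58 - 13.02*q
(2) = 2*((16 - 3*l)*(l^3 - 16*l^2 + 76*l - 96) + (3*l^2 - 32*l + 76)^2)/(l^3 - 16*l^2 + 76*l - 96)^3
(3) = 1.9*s - 4.22
(4) = 8 - 6*c
(5) = (-2.881*b^4 + 8.084*b^3 + 6.1736*b^2 - 10.9416*b + 5.9872)/(0.4489*b^4 - 1.2596*b^3 + 0.0528*b^2 + 1.1656*b + 0.3844)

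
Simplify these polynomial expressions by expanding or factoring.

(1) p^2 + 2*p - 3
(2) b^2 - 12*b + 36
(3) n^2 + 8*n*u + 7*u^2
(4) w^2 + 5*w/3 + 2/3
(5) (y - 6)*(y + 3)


(1) = (p - 1)*(p + 3)
(2) = (b - 6)^2
(3) = (n + u)*(n + 7*u)
(4) = (w + 2/3)*(w + 1)
(5) = y^2 - 3*y - 18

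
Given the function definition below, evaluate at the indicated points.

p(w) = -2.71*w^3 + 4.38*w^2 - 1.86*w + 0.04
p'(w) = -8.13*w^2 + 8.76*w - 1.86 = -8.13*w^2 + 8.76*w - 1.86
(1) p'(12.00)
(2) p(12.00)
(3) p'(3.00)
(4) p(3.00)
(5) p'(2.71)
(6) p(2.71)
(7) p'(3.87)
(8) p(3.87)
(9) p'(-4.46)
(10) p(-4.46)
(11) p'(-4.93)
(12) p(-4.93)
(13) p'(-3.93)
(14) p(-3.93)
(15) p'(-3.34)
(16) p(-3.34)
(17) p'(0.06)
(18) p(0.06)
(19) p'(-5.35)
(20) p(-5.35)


(1) = -1067.46
(2) = -4074.44
(3) = -48.75
(4) = -39.29
(5) = -37.83
(6) = -26.77
(7) = -89.72
(8) = -98.63
(9) = -202.65
(10) = 335.88
(11) = -242.65
(12) = 440.39
(13) = -161.85
(14) = 239.49
(15) = -121.81
(16) = 156.09
(17) = -1.36
(18) = -0.06
(19) = -281.43
(20) = 550.34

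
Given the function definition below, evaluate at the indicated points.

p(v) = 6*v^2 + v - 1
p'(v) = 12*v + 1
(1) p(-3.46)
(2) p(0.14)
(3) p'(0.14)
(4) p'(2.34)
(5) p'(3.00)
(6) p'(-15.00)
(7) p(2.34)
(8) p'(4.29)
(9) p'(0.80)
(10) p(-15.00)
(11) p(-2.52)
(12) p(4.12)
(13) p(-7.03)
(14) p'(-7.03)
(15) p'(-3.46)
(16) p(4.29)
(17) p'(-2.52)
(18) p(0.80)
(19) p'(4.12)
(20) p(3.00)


(1) = 67.37
(2) = -0.74
(3) = 2.68
(4) = 29.08
(5) = 37.00
(6) = -179.00
(7) = 34.19
(8) = 52.48
(9) = 10.60
(10) = 1334.00
(11) = 34.58
(12) = 104.97
(13) = 288.50
(14) = -83.36
(15) = -40.52
(16) = 113.71
(17) = -29.24
(18) = 3.64
(19) = 50.44
(20) = 56.00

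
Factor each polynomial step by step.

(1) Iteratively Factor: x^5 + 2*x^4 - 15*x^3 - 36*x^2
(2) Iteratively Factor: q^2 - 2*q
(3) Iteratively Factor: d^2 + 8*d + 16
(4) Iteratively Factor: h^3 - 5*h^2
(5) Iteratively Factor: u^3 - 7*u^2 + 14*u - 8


(1) = (x - 4)*(x^4 + 6*x^3 + 9*x^2) = x*(x - 4)*(x^3 + 6*x^2 + 9*x) = x*(x - 4)*(x + 3)*(x^2 + 3*x) = x*(x - 4)*(x + 3)^2*(x)
(2) = (q - 2)*(q)
(3) = (d + 4)*(d + 4)
(4) = (h)*(h^2 - 5*h) = h^2*(h - 5)
(5) = (u - 1)*(u^2 - 6*u + 8) = (u - 2)*(u - 1)*(u - 4)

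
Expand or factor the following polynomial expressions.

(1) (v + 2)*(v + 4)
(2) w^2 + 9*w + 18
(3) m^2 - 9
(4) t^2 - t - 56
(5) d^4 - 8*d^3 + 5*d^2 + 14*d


(1) = v^2 + 6*v + 8
(2) = (w + 3)*(w + 6)
(3) = (m - 3)*(m + 3)
(4) = (t - 8)*(t + 7)
(5) = d*(d - 7)*(d - 2)*(d + 1)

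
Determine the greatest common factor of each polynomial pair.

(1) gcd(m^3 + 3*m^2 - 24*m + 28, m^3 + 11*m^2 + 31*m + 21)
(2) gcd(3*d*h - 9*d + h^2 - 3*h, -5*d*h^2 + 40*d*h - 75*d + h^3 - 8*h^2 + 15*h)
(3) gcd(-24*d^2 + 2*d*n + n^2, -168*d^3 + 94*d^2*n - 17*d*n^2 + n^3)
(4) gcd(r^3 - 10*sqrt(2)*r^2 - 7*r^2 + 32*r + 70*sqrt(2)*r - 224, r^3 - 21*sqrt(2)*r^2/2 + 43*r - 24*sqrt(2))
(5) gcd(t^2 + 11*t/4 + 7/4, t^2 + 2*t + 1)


(1) = m + 7
(2) = h - 3
(3) = gcd((-4*d + n)*(6*d + n), (-7*d + n)*(-6*d + n)*(-4*d + n)) = 4*d - n
(4) = gcd((r - 7)*(r - 8*sqrt(2))*(r - 2*sqrt(2)), (r - 8*sqrt(2))*(r - 3*sqrt(2)/2)*(r - sqrt(2))) = r - 8*sqrt(2)
(5) = gcd((t + 1)*(t + 7/4), (t + 1)^2) = t + 1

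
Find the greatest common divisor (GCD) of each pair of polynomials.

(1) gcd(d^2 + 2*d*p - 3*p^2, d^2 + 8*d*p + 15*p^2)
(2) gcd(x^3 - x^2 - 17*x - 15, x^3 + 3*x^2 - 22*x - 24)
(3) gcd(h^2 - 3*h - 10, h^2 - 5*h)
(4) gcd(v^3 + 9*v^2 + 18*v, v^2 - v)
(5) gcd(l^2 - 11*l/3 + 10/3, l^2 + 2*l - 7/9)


(1) = d + 3*p
(2) = x + 1
(3) = gcd((h - 5)*(h + 2), h*(h - 5)) = h - 5
(4) = v
(5) = gcd((l - 2)*(l - 5/3), (l - 1/3)*(l + 7/3)) = 1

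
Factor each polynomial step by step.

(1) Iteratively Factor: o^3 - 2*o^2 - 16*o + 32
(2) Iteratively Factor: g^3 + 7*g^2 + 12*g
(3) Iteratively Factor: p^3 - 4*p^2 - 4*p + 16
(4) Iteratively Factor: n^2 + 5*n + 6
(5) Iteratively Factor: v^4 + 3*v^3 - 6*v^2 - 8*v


(1) = (o + 4)*(o^2 - 6*o + 8) = (o - 4)*(o + 4)*(o - 2)
(2) = (g)*(g^2 + 7*g + 12) = g*(g + 4)*(g + 3)
(3) = (p - 2)*(p^2 - 2*p - 8) = (p - 2)*(p + 2)*(p - 4)
(4) = (n + 2)*(n + 3)
(5) = (v)*(v^3 + 3*v^2 - 6*v - 8) = v*(v + 4)*(v^2 - v - 2) = v*(v - 2)*(v + 4)*(v + 1)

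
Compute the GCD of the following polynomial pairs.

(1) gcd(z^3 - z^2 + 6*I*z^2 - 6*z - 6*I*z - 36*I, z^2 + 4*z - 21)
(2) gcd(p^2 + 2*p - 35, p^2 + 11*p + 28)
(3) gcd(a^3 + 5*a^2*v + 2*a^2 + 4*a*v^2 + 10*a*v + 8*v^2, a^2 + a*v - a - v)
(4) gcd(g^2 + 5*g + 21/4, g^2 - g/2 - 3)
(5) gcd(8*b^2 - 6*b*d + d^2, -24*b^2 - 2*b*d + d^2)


(1) = gcd((z - 3)*(z + 2)*(z + 6*I), (z - 3)*(z + 7)) = z - 3
(2) = p + 7
(3) = gcd((a + 2)*(a + v)*(a + 4*v), (a - 1)*(a + v)) = a + v
(4) = g + 3/2
(5) = gcd((-4*b + d)*(-2*b + d), (-6*b + d)*(4*b + d)) = 1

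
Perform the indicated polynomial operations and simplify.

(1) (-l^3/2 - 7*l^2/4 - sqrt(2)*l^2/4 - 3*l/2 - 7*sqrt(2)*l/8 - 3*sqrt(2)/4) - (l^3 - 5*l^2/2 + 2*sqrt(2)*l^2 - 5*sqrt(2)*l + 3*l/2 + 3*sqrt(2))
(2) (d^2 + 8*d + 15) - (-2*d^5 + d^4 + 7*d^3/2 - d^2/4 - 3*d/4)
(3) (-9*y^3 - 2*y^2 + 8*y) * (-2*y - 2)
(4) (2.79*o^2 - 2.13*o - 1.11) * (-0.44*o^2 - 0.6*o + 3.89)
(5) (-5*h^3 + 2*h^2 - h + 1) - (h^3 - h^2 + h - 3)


(1) = -3*l^3/2 - 9*sqrt(2)*l^2/4 + 3*l^2/4 - 3*l + 33*sqrt(2)*l/8 - 15*sqrt(2)/4
(2) = 2*d^5 - d^4 - 7*d^3/2 + 5*d^2/4 + 35*d/4 + 15
(3) = 18*y^4 + 22*y^3 - 12*y^2 - 16*y
(4) = -1.2276*o^4 - 0.7368*o^3 + 12.6195*o^2 - 7.6197*o - 4.3179
(5) = -6*h^3 + 3*h^2 - 2*h + 4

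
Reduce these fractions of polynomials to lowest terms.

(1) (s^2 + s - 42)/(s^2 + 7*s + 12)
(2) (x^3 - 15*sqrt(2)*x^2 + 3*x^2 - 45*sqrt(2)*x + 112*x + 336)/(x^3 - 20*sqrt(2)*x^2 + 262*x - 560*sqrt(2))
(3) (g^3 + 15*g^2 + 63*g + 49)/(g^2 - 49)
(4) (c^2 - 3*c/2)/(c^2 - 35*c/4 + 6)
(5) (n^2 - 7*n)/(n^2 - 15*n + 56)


(1) = (s^2 + s - 42)/(s^2 + 7*s + 12)
(2) = (x + 3)/(x - 5*sqrt(2))
(3) = (g^2 + 8*g + 7)/(g - 7)
(4) = (4*c^2 - 6*c)/(4*c^2 - 35*c + 24)
(5) = n/(n - 8)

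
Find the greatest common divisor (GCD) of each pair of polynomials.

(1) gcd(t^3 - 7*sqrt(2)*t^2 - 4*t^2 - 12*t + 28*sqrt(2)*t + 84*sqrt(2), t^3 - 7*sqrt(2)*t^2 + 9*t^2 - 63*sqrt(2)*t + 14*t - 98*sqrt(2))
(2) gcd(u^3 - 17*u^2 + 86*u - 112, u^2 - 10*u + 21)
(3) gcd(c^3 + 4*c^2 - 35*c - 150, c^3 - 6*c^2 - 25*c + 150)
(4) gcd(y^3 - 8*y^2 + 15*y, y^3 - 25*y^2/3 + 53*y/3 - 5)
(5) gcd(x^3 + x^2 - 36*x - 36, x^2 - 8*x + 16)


(1) = t^2 + t*(2 - 7*sqrt(2)) - 14*sqrt(2)
(2) = u - 7
(3) = c^2 - c - 30
(4) = y^2 - 8*y + 15
(5) = 1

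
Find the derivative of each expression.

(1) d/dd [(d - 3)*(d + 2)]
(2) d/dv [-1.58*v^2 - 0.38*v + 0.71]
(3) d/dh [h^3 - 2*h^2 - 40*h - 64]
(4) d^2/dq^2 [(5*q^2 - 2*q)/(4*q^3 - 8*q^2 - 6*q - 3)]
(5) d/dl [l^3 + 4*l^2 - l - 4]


(1) = 2*d - 1
(2) = -3.16*v - 0.38
(3) = 3*h^2 - 4*h - 40
(4) = 2*(80*q^6 - 96*q^5 + 552*q^4 + 4*q^3 - 504*q^2 + 144*q + 81)/(64*q^9 - 384*q^8 + 480*q^7 + 496*q^6 - 144*q^5 - 1008*q^4 - 972*q^3 - 540*q^2 - 162*q - 27)
(5) = 3*l^2 + 8*l - 1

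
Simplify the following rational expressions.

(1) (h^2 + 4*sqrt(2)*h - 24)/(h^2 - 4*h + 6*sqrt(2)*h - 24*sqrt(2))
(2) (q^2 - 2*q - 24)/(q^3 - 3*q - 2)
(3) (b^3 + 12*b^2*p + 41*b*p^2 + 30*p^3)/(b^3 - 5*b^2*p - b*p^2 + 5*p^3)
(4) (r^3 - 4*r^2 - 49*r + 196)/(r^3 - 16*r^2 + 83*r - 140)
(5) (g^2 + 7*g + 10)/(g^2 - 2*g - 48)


(1) = (h - 2*sqrt(2))/(h - 4)
(2) = (q^2 - 2*q - 24)/(q^3 - 3*q - 2)
(3) = (b^2 + 11*b*p + 30*p^2)/(b^2 - 6*b*p + 5*p^2)
(4) = (r + 7)/(r - 5)
(5) = (g^2 + 7*g + 10)/(g^2 - 2*g - 48)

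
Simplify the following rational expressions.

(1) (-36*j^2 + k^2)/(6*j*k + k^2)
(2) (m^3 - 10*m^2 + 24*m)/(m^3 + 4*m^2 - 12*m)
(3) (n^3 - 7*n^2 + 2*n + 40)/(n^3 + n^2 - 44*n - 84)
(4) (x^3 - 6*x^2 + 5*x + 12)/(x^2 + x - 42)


(1) = (-6*j + k)/k
(2) = (m^2 - 10*m + 24)/(m^2 + 4*m - 12)
(3) = (n^2 - 9*n + 20)/(n^2 - n - 42)
(4) = (x^3 - 6*x^2 + 5*x + 12)/(x^2 + x - 42)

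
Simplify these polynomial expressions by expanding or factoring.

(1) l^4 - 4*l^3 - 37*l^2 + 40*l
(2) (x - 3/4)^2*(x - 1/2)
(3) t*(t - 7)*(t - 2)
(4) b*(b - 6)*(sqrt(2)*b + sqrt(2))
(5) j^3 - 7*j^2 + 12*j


(1) = l*(l - 8)*(l - 1)*(l + 5)
(2) = x^3 - 2*x^2 + 21*x/16 - 9/32
(3) = t^3 - 9*t^2 + 14*t
(4) = sqrt(2)*b^3 - 5*sqrt(2)*b^2 - 6*sqrt(2)*b
(5) = j*(j - 4)*(j - 3)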